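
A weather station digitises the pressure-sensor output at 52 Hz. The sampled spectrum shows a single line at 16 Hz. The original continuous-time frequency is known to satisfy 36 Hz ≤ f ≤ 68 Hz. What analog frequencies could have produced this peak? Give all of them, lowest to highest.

Frequencies that alias to 16 Hz are k·fs ± 16 Hz for integer k ≥ 0.
k=0: 16 Hz.
k=1: 36 Hz, 68 Hz.
k=2: 88 Hz, 120 Hz.
Within [36 Hz, 68 Hz]: 36 Hz, 68 Hz.

36 Hz, 68 Hz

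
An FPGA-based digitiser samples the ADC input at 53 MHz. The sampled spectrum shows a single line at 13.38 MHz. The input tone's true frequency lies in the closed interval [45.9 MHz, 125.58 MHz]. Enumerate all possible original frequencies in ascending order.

Frequencies that alias to 13.38 MHz are k·fs ± 13.38 MHz for integer k ≥ 0.
k=0: 13.38 MHz.
k=1: 39.62 MHz, 66.38 MHz.
k=2: 92.62 MHz, 119.38 MHz.
k=3: 145.62 MHz, 172.38 MHz.
Within [45.9 MHz, 125.58 MHz]: 66.38 MHz, 92.62 MHz, 119.38 MHz.

66.38 MHz, 92.62 MHz, 119.38 MHz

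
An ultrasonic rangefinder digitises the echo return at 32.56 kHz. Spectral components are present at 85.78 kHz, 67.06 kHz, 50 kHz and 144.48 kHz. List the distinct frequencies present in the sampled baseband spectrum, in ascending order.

1.94 kHz, 11.9 kHz, 14.24 kHz, 15.12 kHz

fs/2 = 16.28 kHz.
85.78 kHz mod fs = 20.66 kHz.
20.66 kHz > fs/2 = 16.28 kHz, folds to fs − 20.66 kHz = 11.9 kHz.
67.06 kHz mod fs = 1.94 kHz.
1.94 kHz ≤ fs/2 = 16.28 kHz, appears at 1.94 kHz.
50 kHz mod fs = 17.44 kHz.
17.44 kHz > fs/2 = 16.28 kHz, folds to fs − 17.44 kHz = 15.12 kHz.
144.48 kHz mod fs = 14.24 kHz.
14.24 kHz ≤ fs/2 = 16.28 kHz, appears at 14.24 kHz.
Distinct values: {1.94 kHz, 11.9 kHz, 14.24 kHz, 15.12 kHz}.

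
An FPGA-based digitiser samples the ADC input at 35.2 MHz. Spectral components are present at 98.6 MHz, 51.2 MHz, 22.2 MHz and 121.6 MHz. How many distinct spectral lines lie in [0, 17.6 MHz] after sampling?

fs/2 = 17.6 MHz.
98.6 MHz mod fs = 28.2 MHz.
28.2 MHz > fs/2 = 17.6 MHz, folds to fs − 28.2 MHz = 7 MHz.
51.2 MHz mod fs = 16 MHz.
16 MHz ≤ fs/2 = 17.6 MHz, appears at 16 MHz.
22.2 MHz > fs/2 = 17.6 MHz, folds to fs − 22.2 MHz = 13 MHz.
121.6 MHz mod fs = 16 MHz.
16 MHz ≤ fs/2 = 17.6 MHz, appears at 16 MHz.
Distinct values: {7 MHz, 13 MHz, 16 MHz} → 3.

3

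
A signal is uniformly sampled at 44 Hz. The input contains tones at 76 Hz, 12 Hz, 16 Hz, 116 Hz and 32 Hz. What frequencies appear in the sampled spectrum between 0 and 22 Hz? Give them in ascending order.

12 Hz, 16 Hz

fs/2 = 22 Hz.
76 Hz mod fs = 32 Hz.
32 Hz > fs/2 = 22 Hz, folds to fs − 32 Hz = 12 Hz.
12 Hz ≤ fs/2 = 22 Hz, passes unchanged.
16 Hz ≤ fs/2 = 22 Hz, passes unchanged.
116 Hz mod fs = 28 Hz.
28 Hz > fs/2 = 22 Hz, folds to fs − 28 Hz = 16 Hz.
32 Hz > fs/2 = 22 Hz, folds to fs − 32 Hz = 12 Hz.
Distinct values: {12 Hz, 16 Hz}.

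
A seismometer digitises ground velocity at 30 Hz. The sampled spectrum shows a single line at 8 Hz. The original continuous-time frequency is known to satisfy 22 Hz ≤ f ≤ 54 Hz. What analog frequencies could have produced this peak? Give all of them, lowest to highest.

22 Hz, 38 Hz, 52 Hz

Frequencies that alias to 8 Hz are k·fs ± 8 Hz for integer k ≥ 0.
k=0: 8 Hz.
k=1: 22 Hz, 38 Hz.
k=2: 52 Hz, 68 Hz.
k=3: 82 Hz, 98 Hz.
Within [22 Hz, 54 Hz]: 22 Hz, 38 Hz, 52 Hz.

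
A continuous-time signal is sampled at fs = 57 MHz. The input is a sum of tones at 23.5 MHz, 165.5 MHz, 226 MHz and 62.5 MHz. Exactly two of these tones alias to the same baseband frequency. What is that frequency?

5.5 MHz

fs/2 = 28.5 MHz.
23.5 MHz ≤ fs/2 = 28.5 MHz, passes unchanged.
165.5 MHz mod fs = 51.5 MHz.
51.5 MHz > fs/2 = 28.5 MHz, folds to fs − 51.5 MHz = 5.5 MHz.
226 MHz mod fs = 55 MHz.
55 MHz > fs/2 = 28.5 MHz, folds to fs − 55 MHz = 2 MHz.
62.5 MHz mod fs = 5.5 MHz.
5.5 MHz ≤ fs/2 = 28.5 MHz, appears at 5.5 MHz.
62.5 MHz and 165.5 MHz both map to 5.5 MHz.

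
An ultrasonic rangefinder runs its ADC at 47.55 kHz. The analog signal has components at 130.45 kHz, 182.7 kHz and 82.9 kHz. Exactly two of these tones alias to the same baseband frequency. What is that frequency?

12.2 kHz

fs/2 = 23.775 kHz.
130.45 kHz mod fs = 35.35 kHz.
35.35 kHz > fs/2 = 23.775 kHz, folds to fs − 35.35 kHz = 12.2 kHz.
182.7 kHz mod fs = 40.05 kHz.
40.05 kHz > fs/2 = 23.775 kHz, folds to fs − 40.05 kHz = 7.5 kHz.
82.9 kHz mod fs = 35.35 kHz.
35.35 kHz > fs/2 = 23.775 kHz, folds to fs − 35.35 kHz = 12.2 kHz.
82.9 kHz and 130.45 kHz both map to 12.2 kHz.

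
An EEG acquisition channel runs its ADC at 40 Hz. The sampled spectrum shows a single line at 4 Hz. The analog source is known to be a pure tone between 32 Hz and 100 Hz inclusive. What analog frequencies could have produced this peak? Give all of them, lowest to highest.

36 Hz, 44 Hz, 76 Hz, 84 Hz

Frequencies that alias to 4 Hz are k·fs ± 4 Hz for integer k ≥ 0.
k=0: 4 Hz.
k=1: 36 Hz, 44 Hz.
k=2: 76 Hz, 84 Hz.
k=3: 116 Hz, 124 Hz.
Within [32 Hz, 100 Hz]: 36 Hz, 44 Hz, 76 Hz, 84 Hz.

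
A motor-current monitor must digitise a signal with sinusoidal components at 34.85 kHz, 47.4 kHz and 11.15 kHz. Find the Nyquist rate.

Highest-frequency component: 47.4 kHz.
Nyquist rate = 2 × 47.4 kHz = 94.8 kHz.

94.8 kHz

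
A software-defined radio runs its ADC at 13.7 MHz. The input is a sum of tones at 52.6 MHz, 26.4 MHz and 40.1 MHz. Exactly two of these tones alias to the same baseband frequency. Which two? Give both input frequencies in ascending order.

fs/2 = 6.85 MHz.
52.6 MHz mod fs = 11.5 MHz.
11.5 MHz > fs/2 = 6.85 MHz, folds to fs − 11.5 MHz = 2.2 MHz.
26.4 MHz mod fs = 12.7 MHz.
12.7 MHz > fs/2 = 6.85 MHz, folds to fs − 12.7 MHz = 1 MHz.
40.1 MHz mod fs = 12.7 MHz.
12.7 MHz > fs/2 = 6.85 MHz, folds to fs − 12.7 MHz = 1 MHz.
26.4 MHz and 40.1 MHz both map to 1 MHz.

26.4 MHz, 40.1 MHz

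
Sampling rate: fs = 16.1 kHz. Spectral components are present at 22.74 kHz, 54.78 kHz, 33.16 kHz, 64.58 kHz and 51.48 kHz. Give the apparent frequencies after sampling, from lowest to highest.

fs/2 = 8.05 kHz.
22.74 kHz mod fs = 6.64 kHz.
6.64 kHz ≤ fs/2 = 8.05 kHz, appears at 6.64 kHz.
54.78 kHz mod fs = 6.48 kHz.
6.48 kHz ≤ fs/2 = 8.05 kHz, appears at 6.48 kHz.
33.16 kHz mod fs = 0.96 kHz.
0.96 kHz ≤ fs/2 = 8.05 kHz, appears at 0.96 kHz.
64.58 kHz mod fs = 0.18 kHz.
0.18 kHz ≤ fs/2 = 8.05 kHz, appears at 0.18 kHz.
51.48 kHz mod fs = 3.18 kHz.
3.18 kHz ≤ fs/2 = 8.05 kHz, appears at 3.18 kHz.
Distinct values: {0.18 kHz, 0.96 kHz, 3.18 kHz, 6.48 kHz, 6.64 kHz}.

0.18 kHz, 0.96 kHz, 3.18 kHz, 6.48 kHz, 6.64 kHz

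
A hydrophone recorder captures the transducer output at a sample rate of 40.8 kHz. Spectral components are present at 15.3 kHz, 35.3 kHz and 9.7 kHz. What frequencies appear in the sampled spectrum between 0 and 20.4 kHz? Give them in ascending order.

5.5 kHz, 9.7 kHz, 15.3 kHz

fs/2 = 20.4 kHz.
15.3 kHz ≤ fs/2 = 20.4 kHz, passes unchanged.
35.3 kHz > fs/2 = 20.4 kHz, folds to fs − 35.3 kHz = 5.5 kHz.
9.7 kHz ≤ fs/2 = 20.4 kHz, passes unchanged.
Distinct values: {5.5 kHz, 9.7 kHz, 15.3 kHz}.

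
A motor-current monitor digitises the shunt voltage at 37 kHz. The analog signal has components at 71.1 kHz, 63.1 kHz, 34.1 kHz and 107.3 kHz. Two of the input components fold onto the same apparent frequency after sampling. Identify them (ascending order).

34.1 kHz, 71.1 kHz

fs/2 = 18.5 kHz.
71.1 kHz mod fs = 34.1 kHz.
34.1 kHz > fs/2 = 18.5 kHz, folds to fs − 34.1 kHz = 2.9 kHz.
63.1 kHz mod fs = 26.1 kHz.
26.1 kHz > fs/2 = 18.5 kHz, folds to fs − 26.1 kHz = 10.9 kHz.
34.1 kHz > fs/2 = 18.5 kHz, folds to fs − 34.1 kHz = 2.9 kHz.
107.3 kHz mod fs = 33.3 kHz.
33.3 kHz > fs/2 = 18.5 kHz, folds to fs − 33.3 kHz = 3.7 kHz.
34.1 kHz and 71.1 kHz both map to 2.9 kHz.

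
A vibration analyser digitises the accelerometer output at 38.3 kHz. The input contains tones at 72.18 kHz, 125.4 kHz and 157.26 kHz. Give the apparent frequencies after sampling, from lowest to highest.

4.06 kHz, 4.42 kHz, 10.5 kHz

fs/2 = 19.15 kHz.
72.18 kHz mod fs = 33.88 kHz.
33.88 kHz > fs/2 = 19.15 kHz, folds to fs − 33.88 kHz = 4.42 kHz.
125.4 kHz mod fs = 10.5 kHz.
10.5 kHz ≤ fs/2 = 19.15 kHz, appears at 10.5 kHz.
157.26 kHz mod fs = 4.06 kHz.
4.06 kHz ≤ fs/2 = 19.15 kHz, appears at 4.06 kHz.
Distinct values: {4.06 kHz, 4.42 kHz, 10.5 kHz}.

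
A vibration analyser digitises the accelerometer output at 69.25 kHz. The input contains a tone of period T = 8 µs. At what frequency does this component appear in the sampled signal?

T = 8 µs → f = 1/T = 125 kHz.
125 kHz mod fs = 55.75 kHz.
55.75 kHz > fs/2 = 34.625 kHz, folds to fs − 55.75 kHz = 13.5 kHz.

13.5 kHz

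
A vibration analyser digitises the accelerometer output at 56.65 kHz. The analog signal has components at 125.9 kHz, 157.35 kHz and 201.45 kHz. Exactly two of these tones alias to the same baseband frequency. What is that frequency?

fs/2 = 28.325 kHz.
125.9 kHz mod fs = 12.6 kHz.
12.6 kHz ≤ fs/2 = 28.325 kHz, appears at 12.6 kHz.
157.35 kHz mod fs = 44.05 kHz.
44.05 kHz > fs/2 = 28.325 kHz, folds to fs − 44.05 kHz = 12.6 kHz.
201.45 kHz mod fs = 31.5 kHz.
31.5 kHz > fs/2 = 28.325 kHz, folds to fs − 31.5 kHz = 25.15 kHz.
125.9 kHz and 157.35 kHz both map to 12.6 kHz.

12.6 kHz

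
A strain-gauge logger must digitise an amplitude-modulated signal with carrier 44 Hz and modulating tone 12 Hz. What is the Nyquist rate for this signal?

112 Hz

AM sidebands sit at fc ± fm = 32 Hz and 56 Hz.
Highest-frequency component: 56 Hz.
Nyquist rate = 2 × 56 Hz = 112 Hz.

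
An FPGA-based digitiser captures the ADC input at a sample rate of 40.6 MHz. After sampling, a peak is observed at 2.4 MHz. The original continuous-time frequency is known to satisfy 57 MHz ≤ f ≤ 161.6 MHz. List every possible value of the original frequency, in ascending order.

78.8 MHz, 83.6 MHz, 119.4 MHz, 124.2 MHz, 160 MHz

Frequencies that alias to 2.4 MHz are k·fs ± 2.4 MHz for integer k ≥ 0.
k=0: 2.4 MHz.
k=1: 38.2 MHz, 43 MHz.
k=2: 78.8 MHz, 83.6 MHz.
k=3: 119.4 MHz, 124.2 MHz.
k=4: 160 MHz, 164.8 MHz.
k=5: 200.6 MHz, 205.4 MHz.
Within [57 MHz, 161.6 MHz]: 78.8 MHz, 83.6 MHz, 119.4 MHz, 124.2 MHz, 160 MHz.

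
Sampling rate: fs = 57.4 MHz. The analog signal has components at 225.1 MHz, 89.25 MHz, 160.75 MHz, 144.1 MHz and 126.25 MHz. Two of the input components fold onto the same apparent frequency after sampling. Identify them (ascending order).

fs/2 = 28.7 MHz.
225.1 MHz mod fs = 52.9 MHz.
52.9 MHz > fs/2 = 28.7 MHz, folds to fs − 52.9 MHz = 4.5 MHz.
89.25 MHz mod fs = 31.85 MHz.
31.85 MHz > fs/2 = 28.7 MHz, folds to fs − 31.85 MHz = 25.55 MHz.
160.75 MHz mod fs = 45.95 MHz.
45.95 MHz > fs/2 = 28.7 MHz, folds to fs − 45.95 MHz = 11.45 MHz.
144.1 MHz mod fs = 29.3 MHz.
29.3 MHz > fs/2 = 28.7 MHz, folds to fs − 29.3 MHz = 28.1 MHz.
126.25 MHz mod fs = 11.45 MHz.
11.45 MHz ≤ fs/2 = 28.7 MHz, appears at 11.45 MHz.
126.25 MHz and 160.75 MHz both map to 11.45 MHz.

126.25 MHz, 160.75 MHz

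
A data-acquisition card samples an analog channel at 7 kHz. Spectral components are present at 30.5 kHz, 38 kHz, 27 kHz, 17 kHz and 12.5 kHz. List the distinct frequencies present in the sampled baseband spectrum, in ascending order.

fs/2 = 3.5 kHz.
30.5 kHz mod fs = 2.5 kHz.
2.5 kHz ≤ fs/2 = 3.5 kHz, appears at 2.5 kHz.
38 kHz mod fs = 3 kHz.
3 kHz ≤ fs/2 = 3.5 kHz, appears at 3 kHz.
27 kHz mod fs = 6 kHz.
6 kHz > fs/2 = 3.5 kHz, folds to fs − 6 kHz = 1 kHz.
17 kHz mod fs = 3 kHz.
3 kHz ≤ fs/2 = 3.5 kHz, appears at 3 kHz.
12.5 kHz mod fs = 5.5 kHz.
5.5 kHz > fs/2 = 3.5 kHz, folds to fs − 5.5 kHz = 1.5 kHz.
Distinct values: {1 kHz, 1.5 kHz, 2.5 kHz, 3 kHz}.

1 kHz, 1.5 kHz, 2.5 kHz, 3 kHz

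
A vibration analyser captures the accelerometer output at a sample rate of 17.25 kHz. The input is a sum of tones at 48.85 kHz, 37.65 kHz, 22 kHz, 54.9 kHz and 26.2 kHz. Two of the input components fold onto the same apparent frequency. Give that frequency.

3.15 kHz

fs/2 = 8.625 kHz.
48.85 kHz mod fs = 14.35 kHz.
14.35 kHz > fs/2 = 8.625 kHz, folds to fs − 14.35 kHz = 2.9 kHz.
37.65 kHz mod fs = 3.15 kHz.
3.15 kHz ≤ fs/2 = 8.625 kHz, appears at 3.15 kHz.
22 kHz mod fs = 4.75 kHz.
4.75 kHz ≤ fs/2 = 8.625 kHz, appears at 4.75 kHz.
54.9 kHz mod fs = 3.15 kHz.
3.15 kHz ≤ fs/2 = 8.625 kHz, appears at 3.15 kHz.
26.2 kHz mod fs = 8.95 kHz.
8.95 kHz > fs/2 = 8.625 kHz, folds to fs − 8.95 kHz = 8.3 kHz.
37.65 kHz and 54.9 kHz both map to 3.15 kHz.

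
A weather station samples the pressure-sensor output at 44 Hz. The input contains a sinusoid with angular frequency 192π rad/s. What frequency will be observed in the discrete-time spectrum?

ω = 192π rad/s → f = ω/(2π) = 96 Hz.
96 Hz mod fs = 8 Hz.
8 Hz ≤ fs/2 = 22 Hz, appears at 8 Hz.

8 Hz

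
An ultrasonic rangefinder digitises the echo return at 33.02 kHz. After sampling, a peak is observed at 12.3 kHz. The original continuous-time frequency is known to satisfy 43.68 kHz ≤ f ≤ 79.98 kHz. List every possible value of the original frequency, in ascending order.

45.32 kHz, 53.74 kHz, 78.34 kHz

Frequencies that alias to 12.3 kHz are k·fs ± 12.3 kHz for integer k ≥ 0.
k=0: 12.3 kHz.
k=1: 20.72 kHz, 45.32 kHz.
k=2: 53.74 kHz, 78.34 kHz.
k=3: 86.76 kHz, 111.36 kHz.
Within [43.68 kHz, 79.98 kHz]: 45.32 kHz, 53.74 kHz, 78.34 kHz.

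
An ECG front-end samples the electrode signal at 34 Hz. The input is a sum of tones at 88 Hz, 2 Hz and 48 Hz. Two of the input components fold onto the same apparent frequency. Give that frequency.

14 Hz

fs/2 = 17 Hz.
88 Hz mod fs = 20 Hz.
20 Hz > fs/2 = 17 Hz, folds to fs − 20 Hz = 14 Hz.
2 Hz ≤ fs/2 = 17 Hz, passes unchanged.
48 Hz mod fs = 14 Hz.
14 Hz ≤ fs/2 = 17 Hz, appears at 14 Hz.
48 Hz and 88 Hz both map to 14 Hz.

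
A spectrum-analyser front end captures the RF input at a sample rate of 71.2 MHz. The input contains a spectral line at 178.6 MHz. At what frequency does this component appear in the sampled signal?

35 MHz

178.6 MHz mod fs = 36.2 MHz.
36.2 MHz > fs/2 = 35.6 MHz, folds to fs − 36.2 MHz = 35 MHz.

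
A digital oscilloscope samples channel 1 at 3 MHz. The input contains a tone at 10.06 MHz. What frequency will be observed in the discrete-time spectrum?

1.06 MHz

10.06 MHz mod fs = 1.06 MHz.
1.06 MHz ≤ fs/2 = 1.5 MHz, appears at 1.06 MHz.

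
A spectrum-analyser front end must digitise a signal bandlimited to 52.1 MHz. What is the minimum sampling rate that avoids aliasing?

Nyquist rate = 2 × 52.1 MHz = 104.2 MHz.

104.2 MHz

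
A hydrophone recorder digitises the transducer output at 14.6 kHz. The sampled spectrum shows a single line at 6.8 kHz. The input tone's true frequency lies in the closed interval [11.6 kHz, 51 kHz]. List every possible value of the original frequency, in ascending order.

21.4 kHz, 22.4 kHz, 36 kHz, 37 kHz, 50.6 kHz

Frequencies that alias to 6.8 kHz are k·fs ± 6.8 kHz for integer k ≥ 0.
k=0: 6.8 kHz.
k=1: 7.8 kHz, 21.4 kHz.
k=2: 22.4 kHz, 36 kHz.
k=3: 37 kHz, 50.6 kHz.
k=4: 51.6 kHz, 65.2 kHz.
Within [11.6 kHz, 51 kHz]: 21.4 kHz, 22.4 kHz, 36 kHz, 37 kHz, 50.6 kHz.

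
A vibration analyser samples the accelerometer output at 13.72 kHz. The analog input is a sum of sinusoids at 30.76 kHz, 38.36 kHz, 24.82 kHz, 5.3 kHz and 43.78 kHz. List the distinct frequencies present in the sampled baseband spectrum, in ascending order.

fs/2 = 6.86 kHz.
30.76 kHz mod fs = 3.32 kHz.
3.32 kHz ≤ fs/2 = 6.86 kHz, appears at 3.32 kHz.
38.36 kHz mod fs = 10.92 kHz.
10.92 kHz > fs/2 = 6.86 kHz, folds to fs − 10.92 kHz = 2.8 kHz.
24.82 kHz mod fs = 11.1 kHz.
11.1 kHz > fs/2 = 6.86 kHz, folds to fs − 11.1 kHz = 2.62 kHz.
5.3 kHz ≤ fs/2 = 6.86 kHz, passes unchanged.
43.78 kHz mod fs = 2.62 kHz.
2.62 kHz ≤ fs/2 = 6.86 kHz, appears at 2.62 kHz.
Distinct values: {2.62 kHz, 2.8 kHz, 3.32 kHz, 5.3 kHz}.

2.62 kHz, 2.8 kHz, 3.32 kHz, 5.3 kHz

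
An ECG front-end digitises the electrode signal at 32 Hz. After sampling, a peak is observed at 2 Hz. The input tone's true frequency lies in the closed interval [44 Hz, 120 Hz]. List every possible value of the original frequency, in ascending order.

62 Hz, 66 Hz, 94 Hz, 98 Hz

Frequencies that alias to 2 Hz are k·fs ± 2 Hz for integer k ≥ 0.
k=0: 2 Hz.
k=1: 30 Hz, 34 Hz.
k=2: 62 Hz, 66 Hz.
k=3: 94 Hz, 98 Hz.
k=4: 126 Hz, 130 Hz.
Within [44 Hz, 120 Hz]: 62 Hz, 66 Hz, 94 Hz, 98 Hz.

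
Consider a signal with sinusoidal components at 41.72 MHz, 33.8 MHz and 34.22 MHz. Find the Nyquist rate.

83.44 MHz

Highest-frequency component: 41.72 MHz.
Nyquist rate = 2 × 41.72 MHz = 83.44 MHz.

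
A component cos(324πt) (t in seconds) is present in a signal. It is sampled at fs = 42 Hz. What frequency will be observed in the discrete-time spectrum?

6 Hz

ω = 324π rad/s → f = ω/(2π) = 162 Hz.
162 Hz mod fs = 36 Hz.
36 Hz > fs/2 = 21 Hz, folds to fs − 36 Hz = 6 Hz.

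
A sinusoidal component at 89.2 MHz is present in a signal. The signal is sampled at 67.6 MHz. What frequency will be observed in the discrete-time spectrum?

21.6 MHz

89.2 MHz mod fs = 21.6 MHz.
21.6 MHz ≤ fs/2 = 33.8 MHz, appears at 21.6 MHz.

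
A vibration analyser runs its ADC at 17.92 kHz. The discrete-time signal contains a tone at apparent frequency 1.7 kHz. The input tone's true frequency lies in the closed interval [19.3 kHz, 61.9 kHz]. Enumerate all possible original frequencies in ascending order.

19.62 kHz, 34.14 kHz, 37.54 kHz, 52.06 kHz, 55.46 kHz

Frequencies that alias to 1.7 kHz are k·fs ± 1.7 kHz for integer k ≥ 0.
k=0: 1.7 kHz.
k=1: 16.22 kHz, 19.62 kHz.
k=2: 34.14 kHz, 37.54 kHz.
k=3: 52.06 kHz, 55.46 kHz.
k=4: 69.98 kHz, 73.38 kHz.
Within [19.3 kHz, 61.9 kHz]: 19.62 kHz, 34.14 kHz, 37.54 kHz, 52.06 kHz, 55.46 kHz.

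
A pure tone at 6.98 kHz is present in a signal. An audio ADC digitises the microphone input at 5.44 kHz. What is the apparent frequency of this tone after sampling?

6.98 kHz mod fs = 1.54 kHz.
1.54 kHz ≤ fs/2 = 2.72 kHz, appears at 1.54 kHz.

1.54 kHz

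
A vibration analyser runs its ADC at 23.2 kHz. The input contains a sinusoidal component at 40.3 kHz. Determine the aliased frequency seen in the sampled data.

6.1 kHz

40.3 kHz mod fs = 17.1 kHz.
17.1 kHz > fs/2 = 11.6 kHz, folds to fs − 17.1 kHz = 6.1 kHz.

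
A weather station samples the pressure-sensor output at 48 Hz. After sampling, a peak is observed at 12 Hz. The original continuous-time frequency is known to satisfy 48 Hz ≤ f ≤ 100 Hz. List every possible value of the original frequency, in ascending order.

Frequencies that alias to 12 Hz are k·fs ± 12 Hz for integer k ≥ 0.
k=0: 12 Hz.
k=1: 36 Hz, 60 Hz.
k=2: 84 Hz, 108 Hz.
k=3: 132 Hz, 156 Hz.
Within [48 Hz, 100 Hz]: 60 Hz, 84 Hz.

60 Hz, 84 Hz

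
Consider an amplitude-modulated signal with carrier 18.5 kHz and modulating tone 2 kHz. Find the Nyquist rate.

AM sidebands sit at fc ± fm = 16.5 kHz and 20.5 kHz.
Highest-frequency component: 20.5 kHz.
Nyquist rate = 2 × 20.5 kHz = 41 kHz.

41 kHz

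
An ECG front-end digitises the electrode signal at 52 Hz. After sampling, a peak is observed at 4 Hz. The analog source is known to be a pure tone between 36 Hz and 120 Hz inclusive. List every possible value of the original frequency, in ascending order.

48 Hz, 56 Hz, 100 Hz, 108 Hz

Frequencies that alias to 4 Hz are k·fs ± 4 Hz for integer k ≥ 0.
k=0: 4 Hz.
k=1: 48 Hz, 56 Hz.
k=2: 100 Hz, 108 Hz.
k=3: 152 Hz, 160 Hz.
Within [36 Hz, 120 Hz]: 48 Hz, 56 Hz, 100 Hz, 108 Hz.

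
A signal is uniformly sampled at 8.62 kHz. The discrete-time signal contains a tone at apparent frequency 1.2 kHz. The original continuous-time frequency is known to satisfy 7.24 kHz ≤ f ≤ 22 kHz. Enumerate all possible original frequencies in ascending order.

Frequencies that alias to 1.2 kHz are k·fs ± 1.2 kHz for integer k ≥ 0.
k=0: 1.2 kHz.
k=1: 7.42 kHz, 9.82 kHz.
k=2: 16.04 kHz, 18.44 kHz.
k=3: 24.66 kHz, 27.06 kHz.
Within [7.24 kHz, 22 kHz]: 7.42 kHz, 9.82 kHz, 16.04 kHz, 18.44 kHz.

7.42 kHz, 9.82 kHz, 16.04 kHz, 18.44 kHz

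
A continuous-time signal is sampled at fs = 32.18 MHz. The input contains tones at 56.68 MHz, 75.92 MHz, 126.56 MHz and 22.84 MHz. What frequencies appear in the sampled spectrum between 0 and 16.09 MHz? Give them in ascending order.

2.16 MHz, 7.68 MHz, 9.34 MHz, 11.56 MHz

fs/2 = 16.09 MHz.
56.68 MHz mod fs = 24.5 MHz.
24.5 MHz > fs/2 = 16.09 MHz, folds to fs − 24.5 MHz = 7.68 MHz.
75.92 MHz mod fs = 11.56 MHz.
11.56 MHz ≤ fs/2 = 16.09 MHz, appears at 11.56 MHz.
126.56 MHz mod fs = 30.02 MHz.
30.02 MHz > fs/2 = 16.09 MHz, folds to fs − 30.02 MHz = 2.16 MHz.
22.84 MHz > fs/2 = 16.09 MHz, folds to fs − 22.84 MHz = 9.34 MHz.
Distinct values: {2.16 MHz, 7.68 MHz, 9.34 MHz, 11.56 MHz}.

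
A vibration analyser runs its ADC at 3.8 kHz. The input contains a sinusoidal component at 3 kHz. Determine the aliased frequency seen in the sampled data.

3 kHz > fs/2 = 1.9 kHz, folds to fs − 3 kHz = 0.8 kHz.

0.8 kHz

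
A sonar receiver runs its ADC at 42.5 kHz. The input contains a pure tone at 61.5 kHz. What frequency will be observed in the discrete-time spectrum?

61.5 kHz mod fs = 19 kHz.
19 kHz ≤ fs/2 = 21.25 kHz, appears at 19 kHz.

19 kHz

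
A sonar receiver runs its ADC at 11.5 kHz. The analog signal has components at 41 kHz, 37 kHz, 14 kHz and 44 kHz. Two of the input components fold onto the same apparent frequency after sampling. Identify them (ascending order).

14 kHz, 37 kHz

fs/2 = 5.75 kHz.
41 kHz mod fs = 6.5 kHz.
6.5 kHz > fs/2 = 5.75 kHz, folds to fs − 6.5 kHz = 5 kHz.
37 kHz mod fs = 2.5 kHz.
2.5 kHz ≤ fs/2 = 5.75 kHz, appears at 2.5 kHz.
14 kHz mod fs = 2.5 kHz.
2.5 kHz ≤ fs/2 = 5.75 kHz, appears at 2.5 kHz.
44 kHz mod fs = 9.5 kHz.
9.5 kHz > fs/2 = 5.75 kHz, folds to fs − 9.5 kHz = 2 kHz.
14 kHz and 37 kHz both map to 2.5 kHz.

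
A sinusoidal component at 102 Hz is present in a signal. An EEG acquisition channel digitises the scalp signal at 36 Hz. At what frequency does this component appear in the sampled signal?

102 Hz mod fs = 30 Hz.
30 Hz > fs/2 = 18 Hz, folds to fs − 30 Hz = 6 Hz.

6 Hz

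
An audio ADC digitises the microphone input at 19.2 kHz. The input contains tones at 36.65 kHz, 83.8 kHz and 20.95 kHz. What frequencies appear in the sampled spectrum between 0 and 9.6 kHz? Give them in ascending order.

1.75 kHz, 7 kHz

fs/2 = 9.6 kHz.
36.65 kHz mod fs = 17.45 kHz.
17.45 kHz > fs/2 = 9.6 kHz, folds to fs − 17.45 kHz = 1.75 kHz.
83.8 kHz mod fs = 7 kHz.
7 kHz ≤ fs/2 = 9.6 kHz, appears at 7 kHz.
20.95 kHz mod fs = 1.75 kHz.
1.75 kHz ≤ fs/2 = 9.6 kHz, appears at 1.75 kHz.
Distinct values: {1.75 kHz, 7 kHz}.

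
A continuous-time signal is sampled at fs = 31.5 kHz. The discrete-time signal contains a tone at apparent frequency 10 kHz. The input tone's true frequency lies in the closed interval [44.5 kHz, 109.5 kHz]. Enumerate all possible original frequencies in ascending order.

53 kHz, 73 kHz, 84.5 kHz, 104.5 kHz

Frequencies that alias to 10 kHz are k·fs ± 10 kHz for integer k ≥ 0.
k=0: 10 kHz.
k=1: 21.5 kHz, 41.5 kHz.
k=2: 53 kHz, 73 kHz.
k=3: 84.5 kHz, 104.5 kHz.
k=4: 116 kHz, 136 kHz.
Within [44.5 kHz, 109.5 kHz]: 53 kHz, 73 kHz, 84.5 kHz, 104.5 kHz.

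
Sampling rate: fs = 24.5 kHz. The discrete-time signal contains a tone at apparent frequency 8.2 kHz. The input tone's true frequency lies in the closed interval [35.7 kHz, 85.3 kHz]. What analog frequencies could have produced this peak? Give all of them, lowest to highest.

Frequencies that alias to 8.2 kHz are k·fs ± 8.2 kHz for integer k ≥ 0.
k=0: 8.2 kHz.
k=1: 16.3 kHz, 32.7 kHz.
k=2: 40.8 kHz, 57.2 kHz.
k=3: 65.3 kHz, 81.7 kHz.
k=4: 89.8 kHz, 106.2 kHz.
Within [35.7 kHz, 85.3 kHz]: 40.8 kHz, 57.2 kHz, 65.3 kHz, 81.7 kHz.

40.8 kHz, 57.2 kHz, 65.3 kHz, 81.7 kHz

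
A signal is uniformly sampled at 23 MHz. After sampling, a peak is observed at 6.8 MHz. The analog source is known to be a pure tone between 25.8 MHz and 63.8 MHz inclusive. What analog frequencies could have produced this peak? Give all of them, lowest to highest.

29.8 MHz, 39.2 MHz, 52.8 MHz, 62.2 MHz

Frequencies that alias to 6.8 MHz are k·fs ± 6.8 MHz for integer k ≥ 0.
k=0: 6.8 MHz.
k=1: 16.2 MHz, 29.8 MHz.
k=2: 39.2 MHz, 52.8 MHz.
k=3: 62.2 MHz, 75.8 MHz.
k=4: 85.2 MHz, 98.8 MHz.
Within [25.8 MHz, 63.8 MHz]: 29.8 MHz, 39.2 MHz, 52.8 MHz, 62.2 MHz.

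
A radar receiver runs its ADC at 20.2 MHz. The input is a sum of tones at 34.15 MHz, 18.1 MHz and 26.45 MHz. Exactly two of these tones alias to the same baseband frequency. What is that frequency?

fs/2 = 10.1 MHz.
34.15 MHz mod fs = 13.95 MHz.
13.95 MHz > fs/2 = 10.1 MHz, folds to fs − 13.95 MHz = 6.25 MHz.
18.1 MHz > fs/2 = 10.1 MHz, folds to fs − 18.1 MHz = 2.1 MHz.
26.45 MHz mod fs = 6.25 MHz.
6.25 MHz ≤ fs/2 = 10.1 MHz, appears at 6.25 MHz.
26.45 MHz and 34.15 MHz both map to 6.25 MHz.

6.25 MHz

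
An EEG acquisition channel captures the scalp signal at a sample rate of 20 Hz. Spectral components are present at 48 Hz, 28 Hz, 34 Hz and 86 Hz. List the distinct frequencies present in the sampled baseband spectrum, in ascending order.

6 Hz, 8 Hz

fs/2 = 10 Hz.
48 Hz mod fs = 8 Hz.
8 Hz ≤ fs/2 = 10 Hz, appears at 8 Hz.
28 Hz mod fs = 8 Hz.
8 Hz ≤ fs/2 = 10 Hz, appears at 8 Hz.
34 Hz mod fs = 14 Hz.
14 Hz > fs/2 = 10 Hz, folds to fs − 14 Hz = 6 Hz.
86 Hz mod fs = 6 Hz.
6 Hz ≤ fs/2 = 10 Hz, appears at 6 Hz.
Distinct values: {6 Hz, 8 Hz}.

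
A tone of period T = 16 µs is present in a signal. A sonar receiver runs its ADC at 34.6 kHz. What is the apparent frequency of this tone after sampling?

T = 16 µs → f = 1/T = 62.5 kHz.
62.5 kHz mod fs = 27.9 kHz.
27.9 kHz > fs/2 = 17.3 kHz, folds to fs − 27.9 kHz = 6.7 kHz.

6.7 kHz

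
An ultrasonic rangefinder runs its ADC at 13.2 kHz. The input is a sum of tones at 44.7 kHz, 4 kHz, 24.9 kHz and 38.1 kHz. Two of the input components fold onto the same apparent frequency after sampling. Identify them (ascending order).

fs/2 = 6.6 kHz.
44.7 kHz mod fs = 5.1 kHz.
5.1 kHz ≤ fs/2 = 6.6 kHz, appears at 5.1 kHz.
4 kHz ≤ fs/2 = 6.6 kHz, passes unchanged.
24.9 kHz mod fs = 11.7 kHz.
11.7 kHz > fs/2 = 6.6 kHz, folds to fs − 11.7 kHz = 1.5 kHz.
38.1 kHz mod fs = 11.7 kHz.
11.7 kHz > fs/2 = 6.6 kHz, folds to fs − 11.7 kHz = 1.5 kHz.
24.9 kHz and 38.1 kHz both map to 1.5 kHz.

24.9 kHz, 38.1 kHz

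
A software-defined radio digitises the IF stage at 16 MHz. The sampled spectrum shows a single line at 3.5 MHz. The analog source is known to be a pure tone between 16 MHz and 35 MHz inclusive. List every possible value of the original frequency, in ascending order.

Frequencies that alias to 3.5 MHz are k·fs ± 3.5 MHz for integer k ≥ 0.
k=0: 3.5 MHz.
k=1: 12.5 MHz, 19.5 MHz.
k=2: 28.5 MHz, 35.5 MHz.
k=3: 44.5 MHz, 51.5 MHz.
Within [16 MHz, 35 MHz]: 19.5 MHz, 28.5 MHz.

19.5 MHz, 28.5 MHz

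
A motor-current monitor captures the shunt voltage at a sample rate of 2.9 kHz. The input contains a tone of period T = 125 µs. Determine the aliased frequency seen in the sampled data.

T = 125 µs → f = 1/T = 8 kHz.
8 kHz mod fs = 2.2 kHz.
2.2 kHz > fs/2 = 1.45 kHz, folds to fs − 2.2 kHz = 0.7 kHz.

0.7 kHz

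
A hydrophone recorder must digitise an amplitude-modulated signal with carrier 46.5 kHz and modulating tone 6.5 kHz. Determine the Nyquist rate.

AM sidebands sit at fc ± fm = 40 kHz and 53 kHz.
Highest-frequency component: 53 kHz.
Nyquist rate = 2 × 53 kHz = 106 kHz.

106 kHz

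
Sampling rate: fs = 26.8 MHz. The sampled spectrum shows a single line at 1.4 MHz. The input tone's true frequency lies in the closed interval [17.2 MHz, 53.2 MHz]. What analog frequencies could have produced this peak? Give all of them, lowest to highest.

25.4 MHz, 28.2 MHz, 52.2 MHz

Frequencies that alias to 1.4 MHz are k·fs ± 1.4 MHz for integer k ≥ 0.
k=0: 1.4 MHz.
k=1: 25.4 MHz, 28.2 MHz.
k=2: 52.2 MHz, 55 MHz.
k=3: 79 MHz, 81.8 MHz.
Within [17.2 MHz, 53.2 MHz]: 25.4 MHz, 28.2 MHz, 52.2 MHz.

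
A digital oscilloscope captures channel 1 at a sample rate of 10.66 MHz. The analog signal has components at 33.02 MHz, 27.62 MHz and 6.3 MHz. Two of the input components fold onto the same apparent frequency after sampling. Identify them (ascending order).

fs/2 = 5.33 MHz.
33.02 MHz mod fs = 1.04 MHz.
1.04 MHz ≤ fs/2 = 5.33 MHz, appears at 1.04 MHz.
27.62 MHz mod fs = 6.3 MHz.
6.3 MHz > fs/2 = 5.33 MHz, folds to fs − 6.3 MHz = 4.36 MHz.
6.3 MHz > fs/2 = 5.33 MHz, folds to fs − 6.3 MHz = 4.36 MHz.
6.3 MHz and 27.62 MHz both map to 4.36 MHz.

6.3 MHz, 27.62 MHz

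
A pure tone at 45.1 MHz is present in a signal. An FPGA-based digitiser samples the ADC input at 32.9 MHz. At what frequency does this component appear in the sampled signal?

12.2 MHz

45.1 MHz mod fs = 12.2 MHz.
12.2 MHz ≤ fs/2 = 16.45 MHz, appears at 12.2 MHz.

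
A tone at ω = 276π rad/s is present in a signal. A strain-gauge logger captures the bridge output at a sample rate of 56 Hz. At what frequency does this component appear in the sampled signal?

ω = 276π rad/s → f = ω/(2π) = 138 Hz.
138 Hz mod fs = 26 Hz.
26 Hz ≤ fs/2 = 28 Hz, appears at 26 Hz.

26 Hz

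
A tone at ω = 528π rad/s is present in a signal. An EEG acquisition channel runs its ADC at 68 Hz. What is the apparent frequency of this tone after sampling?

ω = 528π rad/s → f = ω/(2π) = 264 Hz.
264 Hz mod fs = 60 Hz.
60 Hz > fs/2 = 34 Hz, folds to fs − 60 Hz = 8 Hz.

8 Hz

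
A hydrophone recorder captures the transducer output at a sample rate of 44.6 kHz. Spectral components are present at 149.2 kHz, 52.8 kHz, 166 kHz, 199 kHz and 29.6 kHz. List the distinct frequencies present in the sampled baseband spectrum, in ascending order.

8.2 kHz, 12.4 kHz, 15 kHz, 15.4 kHz, 20.6 kHz

fs/2 = 22.3 kHz.
149.2 kHz mod fs = 15.4 kHz.
15.4 kHz ≤ fs/2 = 22.3 kHz, appears at 15.4 kHz.
52.8 kHz mod fs = 8.2 kHz.
8.2 kHz ≤ fs/2 = 22.3 kHz, appears at 8.2 kHz.
166 kHz mod fs = 32.2 kHz.
32.2 kHz > fs/2 = 22.3 kHz, folds to fs − 32.2 kHz = 12.4 kHz.
199 kHz mod fs = 20.6 kHz.
20.6 kHz ≤ fs/2 = 22.3 kHz, appears at 20.6 kHz.
29.6 kHz > fs/2 = 22.3 kHz, folds to fs − 29.6 kHz = 15 kHz.
Distinct values: {8.2 kHz, 12.4 kHz, 15 kHz, 15.4 kHz, 20.6 kHz}.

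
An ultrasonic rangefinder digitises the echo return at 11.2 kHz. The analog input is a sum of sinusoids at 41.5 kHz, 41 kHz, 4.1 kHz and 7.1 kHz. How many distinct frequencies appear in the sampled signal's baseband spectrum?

fs/2 = 5.6 kHz.
41.5 kHz mod fs = 7.9 kHz.
7.9 kHz > fs/2 = 5.6 kHz, folds to fs − 7.9 kHz = 3.3 kHz.
41 kHz mod fs = 7.4 kHz.
7.4 kHz > fs/2 = 5.6 kHz, folds to fs − 7.4 kHz = 3.8 kHz.
4.1 kHz ≤ fs/2 = 5.6 kHz, passes unchanged.
7.1 kHz > fs/2 = 5.6 kHz, folds to fs − 7.1 kHz = 4.1 kHz.
Distinct values: {3.3 kHz, 3.8 kHz, 4.1 kHz} → 3.

3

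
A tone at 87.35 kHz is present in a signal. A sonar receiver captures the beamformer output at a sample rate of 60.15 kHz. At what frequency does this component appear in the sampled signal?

87.35 kHz mod fs = 27.2 kHz.
27.2 kHz ≤ fs/2 = 30.075 kHz, appears at 27.2 kHz.

27.2 kHz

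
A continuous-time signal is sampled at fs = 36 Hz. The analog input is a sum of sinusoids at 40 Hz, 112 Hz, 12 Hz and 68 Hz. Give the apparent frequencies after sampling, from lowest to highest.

4 Hz, 12 Hz

fs/2 = 18 Hz.
40 Hz mod fs = 4 Hz.
4 Hz ≤ fs/2 = 18 Hz, appears at 4 Hz.
112 Hz mod fs = 4 Hz.
4 Hz ≤ fs/2 = 18 Hz, appears at 4 Hz.
12 Hz ≤ fs/2 = 18 Hz, passes unchanged.
68 Hz mod fs = 32 Hz.
32 Hz > fs/2 = 18 Hz, folds to fs − 32 Hz = 4 Hz.
Distinct values: {4 Hz, 12 Hz}.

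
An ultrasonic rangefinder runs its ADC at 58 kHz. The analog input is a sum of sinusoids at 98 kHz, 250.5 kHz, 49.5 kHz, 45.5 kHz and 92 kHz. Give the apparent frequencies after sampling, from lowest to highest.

fs/2 = 29 kHz.
98 kHz mod fs = 40 kHz.
40 kHz > fs/2 = 29 kHz, folds to fs − 40 kHz = 18 kHz.
250.5 kHz mod fs = 18.5 kHz.
18.5 kHz ≤ fs/2 = 29 kHz, appears at 18.5 kHz.
49.5 kHz > fs/2 = 29 kHz, folds to fs − 49.5 kHz = 8.5 kHz.
45.5 kHz > fs/2 = 29 kHz, folds to fs − 45.5 kHz = 12.5 kHz.
92 kHz mod fs = 34 kHz.
34 kHz > fs/2 = 29 kHz, folds to fs − 34 kHz = 24 kHz.
Distinct values: {8.5 kHz, 12.5 kHz, 18 kHz, 18.5 kHz, 24 kHz}.

8.5 kHz, 12.5 kHz, 18 kHz, 18.5 kHz, 24 kHz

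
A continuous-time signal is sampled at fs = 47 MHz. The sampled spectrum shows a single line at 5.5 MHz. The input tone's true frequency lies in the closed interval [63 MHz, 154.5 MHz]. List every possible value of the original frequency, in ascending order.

Frequencies that alias to 5.5 MHz are k·fs ± 5.5 MHz for integer k ≥ 0.
k=0: 5.5 MHz.
k=1: 41.5 MHz, 52.5 MHz.
k=2: 88.5 MHz, 99.5 MHz.
k=3: 135.5 MHz, 146.5 MHz.
k=4: 182.5 MHz, 193.5 MHz.
Within [63 MHz, 154.5 MHz]: 88.5 MHz, 99.5 MHz, 135.5 MHz, 146.5 MHz.

88.5 MHz, 99.5 MHz, 135.5 MHz, 146.5 MHz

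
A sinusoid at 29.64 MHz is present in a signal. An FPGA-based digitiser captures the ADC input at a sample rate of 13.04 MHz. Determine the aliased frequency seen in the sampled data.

3.56 MHz

29.64 MHz mod fs = 3.56 MHz.
3.56 MHz ≤ fs/2 = 6.52 MHz, appears at 3.56 MHz.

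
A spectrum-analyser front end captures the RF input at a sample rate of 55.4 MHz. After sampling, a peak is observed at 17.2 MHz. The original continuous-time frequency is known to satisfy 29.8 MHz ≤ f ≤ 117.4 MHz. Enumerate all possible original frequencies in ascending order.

Frequencies that alias to 17.2 MHz are k·fs ± 17.2 MHz for integer k ≥ 0.
k=0: 17.2 MHz.
k=1: 38.2 MHz, 72.6 MHz.
k=2: 93.6 MHz, 128 MHz.
k=3: 149 MHz, 183.4 MHz.
Within [29.8 MHz, 117.4 MHz]: 38.2 MHz, 72.6 MHz, 93.6 MHz.

38.2 MHz, 72.6 MHz, 93.6 MHz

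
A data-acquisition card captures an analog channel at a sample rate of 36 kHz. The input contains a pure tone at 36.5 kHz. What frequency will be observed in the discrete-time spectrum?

36.5 kHz mod fs = 0.5 kHz.
0.5 kHz ≤ fs/2 = 18 kHz, appears at 0.5 kHz.

0.5 kHz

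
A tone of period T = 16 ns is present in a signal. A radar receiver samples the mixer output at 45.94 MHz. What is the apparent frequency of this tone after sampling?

T = 16 ns → f = 1/T = 62.5 MHz.
62.5 MHz mod fs = 16.56 MHz.
16.56 MHz ≤ fs/2 = 22.97 MHz, appears at 16.56 MHz.

16.56 MHz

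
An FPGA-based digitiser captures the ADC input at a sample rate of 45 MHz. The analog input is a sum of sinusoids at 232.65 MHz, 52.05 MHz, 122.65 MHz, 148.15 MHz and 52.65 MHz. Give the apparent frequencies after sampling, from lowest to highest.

fs/2 = 22.5 MHz.
232.65 MHz mod fs = 7.65 MHz.
7.65 MHz ≤ fs/2 = 22.5 MHz, appears at 7.65 MHz.
52.05 MHz mod fs = 7.05 MHz.
7.05 MHz ≤ fs/2 = 22.5 MHz, appears at 7.05 MHz.
122.65 MHz mod fs = 32.65 MHz.
32.65 MHz > fs/2 = 22.5 MHz, folds to fs − 32.65 MHz = 12.35 MHz.
148.15 MHz mod fs = 13.15 MHz.
13.15 MHz ≤ fs/2 = 22.5 MHz, appears at 13.15 MHz.
52.65 MHz mod fs = 7.65 MHz.
7.65 MHz ≤ fs/2 = 22.5 MHz, appears at 7.65 MHz.
Distinct values: {7.05 MHz, 7.65 MHz, 12.35 MHz, 13.15 MHz}.

7.05 MHz, 7.65 MHz, 12.35 MHz, 13.15 MHz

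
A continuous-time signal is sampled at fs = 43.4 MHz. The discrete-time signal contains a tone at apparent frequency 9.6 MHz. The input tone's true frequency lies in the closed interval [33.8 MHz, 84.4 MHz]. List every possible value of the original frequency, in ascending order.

33.8 MHz, 53 MHz, 77.2 MHz

Frequencies that alias to 9.6 MHz are k·fs ± 9.6 MHz for integer k ≥ 0.
k=0: 9.6 MHz.
k=1: 33.8 MHz, 53 MHz.
k=2: 77.2 MHz, 96.4 MHz.
k=3: 120.6 MHz, 139.8 MHz.
Within [33.8 MHz, 84.4 MHz]: 33.8 MHz, 53 MHz, 77.2 MHz.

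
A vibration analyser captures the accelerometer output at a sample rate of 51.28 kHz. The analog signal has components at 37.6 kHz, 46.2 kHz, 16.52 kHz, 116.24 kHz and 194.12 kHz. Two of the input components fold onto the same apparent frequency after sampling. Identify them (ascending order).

37.6 kHz, 116.24 kHz

fs/2 = 25.64 kHz.
37.6 kHz > fs/2 = 25.64 kHz, folds to fs − 37.6 kHz = 13.68 kHz.
46.2 kHz > fs/2 = 25.64 kHz, folds to fs − 46.2 kHz = 5.08 kHz.
16.52 kHz ≤ fs/2 = 25.64 kHz, passes unchanged.
116.24 kHz mod fs = 13.68 kHz.
13.68 kHz ≤ fs/2 = 25.64 kHz, appears at 13.68 kHz.
194.12 kHz mod fs = 40.28 kHz.
40.28 kHz > fs/2 = 25.64 kHz, folds to fs − 40.28 kHz = 11 kHz.
37.6 kHz and 116.24 kHz both map to 13.68 kHz.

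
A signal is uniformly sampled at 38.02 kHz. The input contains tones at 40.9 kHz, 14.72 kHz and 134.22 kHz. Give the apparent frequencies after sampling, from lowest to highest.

fs/2 = 19.01 kHz.
40.9 kHz mod fs = 2.88 kHz.
2.88 kHz ≤ fs/2 = 19.01 kHz, appears at 2.88 kHz.
14.72 kHz ≤ fs/2 = 19.01 kHz, passes unchanged.
134.22 kHz mod fs = 20.16 kHz.
20.16 kHz > fs/2 = 19.01 kHz, folds to fs − 20.16 kHz = 17.86 kHz.
Distinct values: {2.88 kHz, 14.72 kHz, 17.86 kHz}.

2.88 kHz, 14.72 kHz, 17.86 kHz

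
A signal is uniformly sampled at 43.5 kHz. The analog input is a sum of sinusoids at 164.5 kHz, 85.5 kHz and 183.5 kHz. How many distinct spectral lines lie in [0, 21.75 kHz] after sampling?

fs/2 = 21.75 kHz.
164.5 kHz mod fs = 34 kHz.
34 kHz > fs/2 = 21.75 kHz, folds to fs − 34 kHz = 9.5 kHz.
85.5 kHz mod fs = 42 kHz.
42 kHz > fs/2 = 21.75 kHz, folds to fs − 42 kHz = 1.5 kHz.
183.5 kHz mod fs = 9.5 kHz.
9.5 kHz ≤ fs/2 = 21.75 kHz, appears at 9.5 kHz.
Distinct values: {1.5 kHz, 9.5 kHz} → 2.

2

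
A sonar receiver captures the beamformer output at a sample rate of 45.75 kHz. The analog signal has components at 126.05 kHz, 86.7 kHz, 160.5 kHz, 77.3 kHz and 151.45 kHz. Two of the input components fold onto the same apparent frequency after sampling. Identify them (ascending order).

77.3 kHz, 151.45 kHz

fs/2 = 22.875 kHz.
126.05 kHz mod fs = 34.55 kHz.
34.55 kHz > fs/2 = 22.875 kHz, folds to fs − 34.55 kHz = 11.2 kHz.
86.7 kHz mod fs = 40.95 kHz.
40.95 kHz > fs/2 = 22.875 kHz, folds to fs − 40.95 kHz = 4.8 kHz.
160.5 kHz mod fs = 23.25 kHz.
23.25 kHz > fs/2 = 22.875 kHz, folds to fs − 23.25 kHz = 22.5 kHz.
77.3 kHz mod fs = 31.55 kHz.
31.55 kHz > fs/2 = 22.875 kHz, folds to fs − 31.55 kHz = 14.2 kHz.
151.45 kHz mod fs = 14.2 kHz.
14.2 kHz ≤ fs/2 = 22.875 kHz, appears at 14.2 kHz.
77.3 kHz and 151.45 kHz both map to 14.2 kHz.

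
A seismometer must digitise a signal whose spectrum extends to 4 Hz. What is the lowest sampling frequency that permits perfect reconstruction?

Nyquist rate = 2 × 4 Hz = 8 Hz.

8 Hz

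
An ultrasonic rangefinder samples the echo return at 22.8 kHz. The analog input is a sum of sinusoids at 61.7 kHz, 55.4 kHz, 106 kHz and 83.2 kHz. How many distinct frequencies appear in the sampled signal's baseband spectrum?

fs/2 = 11.4 kHz.
61.7 kHz mod fs = 16.1 kHz.
16.1 kHz > fs/2 = 11.4 kHz, folds to fs − 16.1 kHz = 6.7 kHz.
55.4 kHz mod fs = 9.8 kHz.
9.8 kHz ≤ fs/2 = 11.4 kHz, appears at 9.8 kHz.
106 kHz mod fs = 14.8 kHz.
14.8 kHz > fs/2 = 11.4 kHz, folds to fs − 14.8 kHz = 8 kHz.
83.2 kHz mod fs = 14.8 kHz.
14.8 kHz > fs/2 = 11.4 kHz, folds to fs − 14.8 kHz = 8 kHz.
Distinct values: {6.7 kHz, 8 kHz, 9.8 kHz} → 3.

3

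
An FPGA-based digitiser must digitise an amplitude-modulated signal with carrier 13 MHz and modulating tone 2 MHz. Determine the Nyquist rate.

AM sidebands sit at fc ± fm = 11 MHz and 15 MHz.
Highest-frequency component: 15 MHz.
Nyquist rate = 2 × 15 MHz = 30 MHz.

30 MHz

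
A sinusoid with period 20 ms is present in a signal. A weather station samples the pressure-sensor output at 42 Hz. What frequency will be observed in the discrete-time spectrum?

8 Hz

T = 20 ms → f = 1/T = 50 Hz.
50 Hz mod fs = 8 Hz.
8 Hz ≤ fs/2 = 21 Hz, appears at 8 Hz.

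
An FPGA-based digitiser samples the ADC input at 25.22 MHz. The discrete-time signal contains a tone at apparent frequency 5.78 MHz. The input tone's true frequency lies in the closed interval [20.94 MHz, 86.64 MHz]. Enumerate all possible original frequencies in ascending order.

Frequencies that alias to 5.78 MHz are k·fs ± 5.78 MHz for integer k ≥ 0.
k=0: 5.78 MHz.
k=1: 19.44 MHz, 31 MHz.
k=2: 44.66 MHz, 56.22 MHz.
k=3: 69.88 MHz, 81.44 MHz.
k=4: 95.1 MHz, 106.66 MHz.
Within [20.94 MHz, 86.64 MHz]: 31 MHz, 44.66 MHz, 56.22 MHz, 69.88 MHz, 81.44 MHz.

31 MHz, 44.66 MHz, 56.22 MHz, 69.88 MHz, 81.44 MHz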